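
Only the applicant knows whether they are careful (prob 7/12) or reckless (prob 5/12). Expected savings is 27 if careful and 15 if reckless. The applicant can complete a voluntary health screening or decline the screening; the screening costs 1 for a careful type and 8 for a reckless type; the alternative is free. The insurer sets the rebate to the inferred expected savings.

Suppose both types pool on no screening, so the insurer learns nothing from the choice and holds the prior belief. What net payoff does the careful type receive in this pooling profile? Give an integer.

Pooled rebate = 7/12·27 + 5/12·15 = 22.
careful pays no cost for no screening, so net payoff = 22.

22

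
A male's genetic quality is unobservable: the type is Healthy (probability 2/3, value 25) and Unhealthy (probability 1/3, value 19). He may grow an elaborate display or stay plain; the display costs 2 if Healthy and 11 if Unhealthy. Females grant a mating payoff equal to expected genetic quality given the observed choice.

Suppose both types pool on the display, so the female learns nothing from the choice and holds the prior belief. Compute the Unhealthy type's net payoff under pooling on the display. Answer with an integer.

12

Pooled mating payoff = 2/3·25 + 1/3·19 = 23.
Unhealthy pays cost 11 for the display, so net payoff = 23 − 11 = 12.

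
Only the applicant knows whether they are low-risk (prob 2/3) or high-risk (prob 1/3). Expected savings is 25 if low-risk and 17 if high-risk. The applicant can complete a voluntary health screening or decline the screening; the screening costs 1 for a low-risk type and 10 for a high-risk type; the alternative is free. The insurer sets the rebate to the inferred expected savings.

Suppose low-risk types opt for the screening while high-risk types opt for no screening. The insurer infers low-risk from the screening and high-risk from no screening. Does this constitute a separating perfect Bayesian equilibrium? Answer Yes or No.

Yes

Under these beliefs, the screening earns rebate 25 and no screening earns rebate 17.
low-risk: the screening nets 25 − 1 = 24; no screening nets 17. low-risk prefers the screening.
high-risk: the screening nets 25 − 10 = 15; no screening nets 17. high-risk prefers no screening.
Neither type deviates, so the separating profile is an equilibrium.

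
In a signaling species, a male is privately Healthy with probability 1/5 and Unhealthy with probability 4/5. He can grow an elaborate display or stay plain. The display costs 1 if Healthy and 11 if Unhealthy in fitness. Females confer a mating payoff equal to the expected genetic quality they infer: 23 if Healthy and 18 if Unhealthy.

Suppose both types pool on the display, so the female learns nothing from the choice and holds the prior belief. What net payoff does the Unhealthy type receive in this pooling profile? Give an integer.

Pooled mating payoff = 1/5·23 + 4/5·18 = 19.
Unhealthy pays cost 11 for the display, so net payoff = 19 − 11 = 8.

8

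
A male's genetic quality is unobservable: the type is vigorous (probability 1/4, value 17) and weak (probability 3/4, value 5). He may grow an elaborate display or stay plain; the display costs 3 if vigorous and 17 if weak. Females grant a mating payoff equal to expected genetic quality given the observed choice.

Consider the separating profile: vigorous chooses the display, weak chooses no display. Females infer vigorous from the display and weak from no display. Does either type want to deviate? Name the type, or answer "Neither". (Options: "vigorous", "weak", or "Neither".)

The display pays 17; no display pays 5.
vigorous: assigned the display, nets 17 − 3 = 14; deviating to no display nets 5.
weak: assigned no display, nets 5; deviating to the display nets 17 − 17 = 0.
Both types strictly prefer their assigned action; no profitable deviation.

Neither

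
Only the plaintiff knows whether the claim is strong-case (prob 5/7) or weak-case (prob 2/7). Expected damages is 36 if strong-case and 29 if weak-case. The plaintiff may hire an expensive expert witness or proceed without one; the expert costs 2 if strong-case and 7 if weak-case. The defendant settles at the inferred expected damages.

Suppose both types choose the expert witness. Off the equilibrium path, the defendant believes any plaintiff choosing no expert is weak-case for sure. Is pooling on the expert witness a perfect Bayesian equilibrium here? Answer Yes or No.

On path, the defendant holds the prior and pays 5/7·36 + 2/7·29 = 34. Off path (no expert), believing weak-case, it pays 29.
strong-case: the expert witness nets 34 − 2 = 32; no expert nets 29. strong-case stays.
weak-case: the expert witness nets 34 − 7 = 27; no expert nets 29. weak-case would deviate.
A type deviates, so pooling fails.

No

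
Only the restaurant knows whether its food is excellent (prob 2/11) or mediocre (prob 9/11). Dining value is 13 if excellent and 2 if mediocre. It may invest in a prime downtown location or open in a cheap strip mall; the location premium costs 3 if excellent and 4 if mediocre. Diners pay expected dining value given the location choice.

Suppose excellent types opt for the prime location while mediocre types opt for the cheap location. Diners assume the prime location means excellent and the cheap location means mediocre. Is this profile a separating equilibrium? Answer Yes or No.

No

Under these beliefs, the prime location earns price premium 13 and the cheap location earns price premium 2.
excellent: the prime location nets 13 − 3 = 10; the cheap location nets 2. excellent prefers the prime location.
mediocre: the prime location nets 13 − 4 = 9; the cheap location nets 2. mediocre would deviate to the prime location.
mediocre has a profitable deviation, so the profile is not an equilibrium.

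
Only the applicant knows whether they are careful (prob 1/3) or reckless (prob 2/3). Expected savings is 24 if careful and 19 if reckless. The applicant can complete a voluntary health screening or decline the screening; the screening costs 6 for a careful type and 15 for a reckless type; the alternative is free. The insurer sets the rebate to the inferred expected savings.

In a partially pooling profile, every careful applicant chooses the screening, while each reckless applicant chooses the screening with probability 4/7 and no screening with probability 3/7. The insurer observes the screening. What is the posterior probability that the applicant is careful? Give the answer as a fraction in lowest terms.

P(the screening) = (1/3)·1 + (2/3)·(4/7) = 5/7.
By Bayes' rule, P(careful | the screening) = (1/3) / (5/7) = 7/15.

7/15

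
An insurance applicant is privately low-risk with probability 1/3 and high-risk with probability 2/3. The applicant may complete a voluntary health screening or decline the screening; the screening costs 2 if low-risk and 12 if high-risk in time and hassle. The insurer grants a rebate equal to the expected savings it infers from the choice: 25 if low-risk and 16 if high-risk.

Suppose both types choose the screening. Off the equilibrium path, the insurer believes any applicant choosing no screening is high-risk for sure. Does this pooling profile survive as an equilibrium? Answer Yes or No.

On path, the insurer holds the prior and pays 1/3·25 + 2/3·16 = 19. Off path (no screening), believing high-risk, it pays 16.
low-risk: the screening nets 19 − 2 = 17; no screening nets 16. low-risk stays.
high-risk: the screening nets 19 − 12 = 7; no screening nets 16. high-risk would deviate.
A type deviates, so pooling fails.

No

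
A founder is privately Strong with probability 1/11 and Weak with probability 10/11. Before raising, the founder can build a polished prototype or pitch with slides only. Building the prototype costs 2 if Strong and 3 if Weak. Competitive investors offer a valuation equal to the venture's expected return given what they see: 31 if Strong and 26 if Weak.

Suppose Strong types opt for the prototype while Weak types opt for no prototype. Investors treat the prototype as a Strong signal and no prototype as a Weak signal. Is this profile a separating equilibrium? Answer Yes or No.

Under these beliefs, the prototype earns valuation 31 and no prototype earns valuation 26.
Strong: the prototype nets 31 − 2 = 29; no prototype nets 26. Strong prefers the prototype.
Weak: the prototype nets 31 − 3 = 28; no prototype nets 26. Weak would deviate to the prototype.
Weak has a profitable deviation, so the profile is not an equilibrium.

No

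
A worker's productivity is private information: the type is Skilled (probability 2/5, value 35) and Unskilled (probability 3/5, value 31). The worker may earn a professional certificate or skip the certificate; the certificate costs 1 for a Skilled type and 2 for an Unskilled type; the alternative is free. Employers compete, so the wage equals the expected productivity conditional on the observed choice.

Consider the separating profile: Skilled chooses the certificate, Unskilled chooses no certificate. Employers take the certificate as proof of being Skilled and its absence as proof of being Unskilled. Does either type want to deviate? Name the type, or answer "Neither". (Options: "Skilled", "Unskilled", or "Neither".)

Unskilled

The certificate pays 35; no certificate pays 31.
Skilled: assigned the certificate, nets 35 − 1 = 34; deviating to no certificate nets 31.
Unskilled: assigned no certificate, nets 31; deviating to the certificate nets 35 − 2 = 33.
The Unskilled type gains 2 by deviating.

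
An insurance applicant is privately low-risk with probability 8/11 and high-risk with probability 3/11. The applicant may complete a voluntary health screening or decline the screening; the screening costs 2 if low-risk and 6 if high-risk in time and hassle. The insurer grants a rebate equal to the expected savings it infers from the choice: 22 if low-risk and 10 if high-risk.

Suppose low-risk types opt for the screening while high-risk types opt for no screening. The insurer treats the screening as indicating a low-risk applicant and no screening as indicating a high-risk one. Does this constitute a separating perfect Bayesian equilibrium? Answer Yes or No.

Under these beliefs, the screening earns rebate 22 and no screening earns rebate 10.
low-risk: the screening nets 22 − 2 = 20; no screening nets 10. low-risk prefers the screening.
high-risk: the screening nets 22 − 6 = 16; no screening nets 10. high-risk would deviate to the screening.
high-risk has a profitable deviation, so the profile is not an equilibrium.

No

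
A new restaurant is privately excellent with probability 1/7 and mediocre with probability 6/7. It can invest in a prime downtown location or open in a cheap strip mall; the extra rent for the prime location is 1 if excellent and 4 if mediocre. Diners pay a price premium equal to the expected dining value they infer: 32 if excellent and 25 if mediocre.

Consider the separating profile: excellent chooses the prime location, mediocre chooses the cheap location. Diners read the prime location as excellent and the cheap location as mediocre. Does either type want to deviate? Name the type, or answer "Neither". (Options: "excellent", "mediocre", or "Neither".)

mediocre

The prime location pays 32; the cheap location pays 25.
excellent: assigned the prime location, nets 32 − 1 = 31; deviating to the cheap location nets 25.
mediocre: assigned the cheap location, nets 25; deviating to the prime location nets 32 − 4 = 28.
The mediocre type gains 3 by deviating.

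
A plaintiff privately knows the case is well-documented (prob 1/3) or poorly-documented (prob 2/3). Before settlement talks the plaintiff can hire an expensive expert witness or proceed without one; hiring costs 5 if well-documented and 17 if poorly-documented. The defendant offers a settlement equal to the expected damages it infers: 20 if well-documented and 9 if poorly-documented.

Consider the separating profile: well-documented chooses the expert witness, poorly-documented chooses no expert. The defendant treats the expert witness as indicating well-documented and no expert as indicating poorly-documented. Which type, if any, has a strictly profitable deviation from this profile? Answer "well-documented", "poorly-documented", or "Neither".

The expert witness pays 20; no expert pays 9.
well-documented: assigned the expert witness, nets 20 − 5 = 15; deviating to no expert nets 9.
poorly-documented: assigned no expert, nets 9; deviating to the expert witness nets 20 − 17 = 3.
Both types strictly prefer their assigned action; no profitable deviation.

Neither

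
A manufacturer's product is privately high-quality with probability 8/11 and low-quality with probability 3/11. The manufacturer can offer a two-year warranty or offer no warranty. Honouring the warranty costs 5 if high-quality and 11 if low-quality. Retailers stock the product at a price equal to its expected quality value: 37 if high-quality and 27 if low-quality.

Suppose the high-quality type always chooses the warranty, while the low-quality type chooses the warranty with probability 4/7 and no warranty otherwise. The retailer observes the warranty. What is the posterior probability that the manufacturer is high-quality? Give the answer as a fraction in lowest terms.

14/17

P(the warranty) = (8/11)·1 + (3/11)·(4/7) = 68/77.
By Bayes' rule, P(high-quality | the warranty) = (8/11) / (68/77) = 14/17.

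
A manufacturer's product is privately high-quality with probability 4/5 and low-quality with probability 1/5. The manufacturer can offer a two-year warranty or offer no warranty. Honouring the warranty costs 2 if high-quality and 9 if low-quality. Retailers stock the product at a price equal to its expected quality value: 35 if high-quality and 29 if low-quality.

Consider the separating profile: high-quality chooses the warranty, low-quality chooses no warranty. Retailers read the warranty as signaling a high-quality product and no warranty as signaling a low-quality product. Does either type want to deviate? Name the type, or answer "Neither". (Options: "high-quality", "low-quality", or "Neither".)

Neither

The warranty pays 35; no warranty pays 29.
high-quality: assigned the warranty, nets 35 − 2 = 33; deviating to no warranty nets 29.
low-quality: assigned no warranty, nets 29; deviating to the warranty nets 35 − 9 = 26.
Both types strictly prefer their assigned action; no profitable deviation.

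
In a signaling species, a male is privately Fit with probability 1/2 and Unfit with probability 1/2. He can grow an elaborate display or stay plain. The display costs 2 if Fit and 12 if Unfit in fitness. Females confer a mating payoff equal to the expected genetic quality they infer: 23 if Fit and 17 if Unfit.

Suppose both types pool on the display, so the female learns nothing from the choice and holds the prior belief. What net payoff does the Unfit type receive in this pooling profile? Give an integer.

Pooled mating payoff = 1/2·23 + 1/2·17 = 20.
Unfit pays cost 12 for the display, so net payoff = 20 − 12 = 8.

8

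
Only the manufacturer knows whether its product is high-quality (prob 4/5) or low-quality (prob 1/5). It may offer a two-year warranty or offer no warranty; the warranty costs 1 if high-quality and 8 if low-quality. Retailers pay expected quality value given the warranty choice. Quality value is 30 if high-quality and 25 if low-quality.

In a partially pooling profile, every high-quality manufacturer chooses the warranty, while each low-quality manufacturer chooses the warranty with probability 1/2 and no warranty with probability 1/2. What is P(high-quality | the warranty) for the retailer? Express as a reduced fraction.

8/9

P(the warranty) = (4/5)·1 + (1/5)·(1/2) = 9/10.
By Bayes' rule, P(high-quality | the warranty) = (4/5) / (9/10) = 8/9.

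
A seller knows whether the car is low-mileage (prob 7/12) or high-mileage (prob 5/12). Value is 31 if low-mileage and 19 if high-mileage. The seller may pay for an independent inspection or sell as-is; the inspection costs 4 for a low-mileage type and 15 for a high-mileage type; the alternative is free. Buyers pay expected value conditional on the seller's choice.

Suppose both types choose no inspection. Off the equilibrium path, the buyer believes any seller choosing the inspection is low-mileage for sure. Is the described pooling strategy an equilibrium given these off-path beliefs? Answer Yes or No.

No

On path, the buyer holds the prior and pays 7/12·31 + 5/12·19 = 26. Off path (the inspection), believing low-mileage, it pays 31.
low-mileage: no inspection nets 26; the inspection nets 31 − 4 = 27. low-mileage would deviate.
high-mileage: no inspection nets 26; the inspection nets 31 − 15 = 16. high-mileage stays.
A type deviates, so pooling fails.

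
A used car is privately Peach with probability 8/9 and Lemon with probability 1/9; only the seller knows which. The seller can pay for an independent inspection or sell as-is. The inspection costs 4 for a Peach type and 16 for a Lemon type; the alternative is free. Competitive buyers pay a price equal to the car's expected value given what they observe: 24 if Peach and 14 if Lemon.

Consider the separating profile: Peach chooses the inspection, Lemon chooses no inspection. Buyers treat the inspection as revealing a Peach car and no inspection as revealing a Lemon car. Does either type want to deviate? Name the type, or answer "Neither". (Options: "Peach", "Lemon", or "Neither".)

The inspection pays 24; no inspection pays 14.
Peach: assigned the inspection, nets 24 − 4 = 20; deviating to no inspection nets 14.
Lemon: assigned no inspection, nets 14; deviating to the inspection nets 24 − 16 = 8.
Both types strictly prefer their assigned action; no profitable deviation.

Neither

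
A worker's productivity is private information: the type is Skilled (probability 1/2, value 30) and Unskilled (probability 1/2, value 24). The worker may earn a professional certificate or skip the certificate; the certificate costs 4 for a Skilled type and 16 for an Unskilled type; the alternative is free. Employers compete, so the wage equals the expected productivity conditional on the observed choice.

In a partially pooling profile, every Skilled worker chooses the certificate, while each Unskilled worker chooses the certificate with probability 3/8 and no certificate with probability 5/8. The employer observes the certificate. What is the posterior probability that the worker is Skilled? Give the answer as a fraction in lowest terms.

P(the certificate) = (1/2)·1 + (1/2)·(3/8) = 11/16.
By Bayes' rule, P(Skilled | the certificate) = (1/2) / (11/16) = 8/11.

8/11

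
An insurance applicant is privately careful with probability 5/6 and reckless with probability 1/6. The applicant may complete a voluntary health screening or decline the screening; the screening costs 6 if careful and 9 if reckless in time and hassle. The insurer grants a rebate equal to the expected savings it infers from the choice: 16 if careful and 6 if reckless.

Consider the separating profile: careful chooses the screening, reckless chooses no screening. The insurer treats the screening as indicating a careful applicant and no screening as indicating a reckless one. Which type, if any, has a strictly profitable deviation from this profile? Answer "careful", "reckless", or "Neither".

reckless

The screening pays 16; no screening pays 6.
careful: assigned the screening, nets 16 − 6 = 10; deviating to no screening nets 6.
reckless: assigned no screening, nets 6; deviating to the screening nets 16 − 9 = 7.
The reckless type gains 1 by deviating.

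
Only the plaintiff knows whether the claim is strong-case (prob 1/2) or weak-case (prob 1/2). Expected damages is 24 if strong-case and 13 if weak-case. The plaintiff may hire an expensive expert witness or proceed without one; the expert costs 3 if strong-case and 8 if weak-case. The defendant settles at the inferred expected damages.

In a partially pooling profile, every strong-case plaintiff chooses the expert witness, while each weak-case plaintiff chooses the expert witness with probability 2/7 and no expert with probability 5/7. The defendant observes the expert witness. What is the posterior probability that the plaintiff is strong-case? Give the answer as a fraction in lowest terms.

7/9

P(the expert witness) = (1/2)·1 + (1/2)·(2/7) = 9/14.
By Bayes' rule, P(strong-case | the expert witness) = (1/2) / (9/14) = 7/9.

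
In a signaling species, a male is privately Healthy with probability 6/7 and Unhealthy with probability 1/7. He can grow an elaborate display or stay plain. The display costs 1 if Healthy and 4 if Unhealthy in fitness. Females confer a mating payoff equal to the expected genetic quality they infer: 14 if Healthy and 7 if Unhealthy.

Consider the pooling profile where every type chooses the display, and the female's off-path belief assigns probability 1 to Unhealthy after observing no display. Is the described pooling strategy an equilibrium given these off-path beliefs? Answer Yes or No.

On path, the female holds the prior and pays 6/7·14 + 1/7·7 = 13. Off path (no display), believing Unhealthy, it pays 7.
Healthy: the display nets 13 − 1 = 12; no display nets 7. Healthy stays.
Unhealthy: the display nets 13 − 4 = 9; no display nets 7. Unhealthy stays.
No type deviates, so pooling is sustained.

Yes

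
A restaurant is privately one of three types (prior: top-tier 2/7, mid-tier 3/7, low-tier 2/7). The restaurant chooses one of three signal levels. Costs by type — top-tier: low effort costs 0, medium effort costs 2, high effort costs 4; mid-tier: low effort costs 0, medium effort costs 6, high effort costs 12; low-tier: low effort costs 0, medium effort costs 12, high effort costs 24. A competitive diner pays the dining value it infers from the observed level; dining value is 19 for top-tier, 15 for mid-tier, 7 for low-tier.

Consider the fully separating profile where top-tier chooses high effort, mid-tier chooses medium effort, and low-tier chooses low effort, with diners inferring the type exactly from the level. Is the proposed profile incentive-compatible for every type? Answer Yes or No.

Separating price premiums: high effort → 19, medium effort → 15, low effort → 7.
top-tier (assigned high effort): low effort: 7 − 0 = 7; medium effort: 15 − 2 = 13; high effort: 19 − 4 = 15. top-tier stays.
mid-tier (assigned medium effort): low effort: 7 − 0 = 7; medium effort: 15 − 6 = 9; high effort: 19 − 12 = 7. mid-tier stays.
low-tier (assigned low effort): low effort: 7 − 0 = 7; medium effort: 15 − 12 = 3; high effort: 19 − 24 = -5. low-tier stays.
Every type prefers its assigned level; separation holds.

Yes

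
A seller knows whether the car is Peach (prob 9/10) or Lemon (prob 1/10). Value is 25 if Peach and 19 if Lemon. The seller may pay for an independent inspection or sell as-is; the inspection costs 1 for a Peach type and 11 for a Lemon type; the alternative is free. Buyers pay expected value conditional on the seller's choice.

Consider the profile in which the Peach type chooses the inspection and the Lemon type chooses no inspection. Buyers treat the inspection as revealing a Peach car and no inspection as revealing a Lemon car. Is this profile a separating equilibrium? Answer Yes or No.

Yes

Under these beliefs, the inspection earns price 25 and no inspection earns price 19.
Peach: the inspection nets 25 − 1 = 24; no inspection nets 19. Peach prefers the inspection.
Lemon: the inspection nets 25 − 11 = 14; no inspection nets 19. Lemon prefers no inspection.
Neither type deviates, so the separating profile is an equilibrium.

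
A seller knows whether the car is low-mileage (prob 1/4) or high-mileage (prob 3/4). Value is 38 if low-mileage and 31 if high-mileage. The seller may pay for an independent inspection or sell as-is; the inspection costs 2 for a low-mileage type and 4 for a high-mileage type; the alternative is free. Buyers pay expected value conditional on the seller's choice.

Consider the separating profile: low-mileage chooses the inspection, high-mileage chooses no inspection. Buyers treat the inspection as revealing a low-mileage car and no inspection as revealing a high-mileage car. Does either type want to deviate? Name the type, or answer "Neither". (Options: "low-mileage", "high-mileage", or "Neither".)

The inspection pays 38; no inspection pays 31.
low-mileage: assigned the inspection, nets 38 − 2 = 36; deviating to no inspection nets 31.
high-mileage: assigned no inspection, nets 31; deviating to the inspection nets 38 − 4 = 34.
The high-mileage type gains 3 by deviating.

high-mileage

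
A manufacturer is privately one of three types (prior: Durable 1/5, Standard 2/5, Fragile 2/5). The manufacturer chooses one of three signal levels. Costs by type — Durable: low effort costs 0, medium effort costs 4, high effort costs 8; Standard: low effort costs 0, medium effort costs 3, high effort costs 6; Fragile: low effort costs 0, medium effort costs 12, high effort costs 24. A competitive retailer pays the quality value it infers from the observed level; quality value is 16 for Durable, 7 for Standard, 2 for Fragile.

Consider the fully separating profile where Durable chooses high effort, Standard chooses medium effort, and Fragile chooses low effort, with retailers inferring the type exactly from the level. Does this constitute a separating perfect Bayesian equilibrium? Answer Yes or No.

No

Separating prices: high effort → 16, medium effort → 7, low effort → 2.
Durable (assigned high effort): low effort: 2 − 0 = 2; medium effort: 7 − 4 = 3; high effort: 16 − 8 = 8. Durable stays.
Standard (assigned medium effort): low effort: 2 − 0 = 2; medium effort: 7 − 3 = 4; high effort: 16 − 6 = 10. Standard prefers high effort.
Fragile (assigned low effort): low effort: 2 − 0 = 2; medium effort: 7 − 12 = -5; high effort: 16 − 24 = -8. Fragile stays.
At least one type deviates; the separating profile fails.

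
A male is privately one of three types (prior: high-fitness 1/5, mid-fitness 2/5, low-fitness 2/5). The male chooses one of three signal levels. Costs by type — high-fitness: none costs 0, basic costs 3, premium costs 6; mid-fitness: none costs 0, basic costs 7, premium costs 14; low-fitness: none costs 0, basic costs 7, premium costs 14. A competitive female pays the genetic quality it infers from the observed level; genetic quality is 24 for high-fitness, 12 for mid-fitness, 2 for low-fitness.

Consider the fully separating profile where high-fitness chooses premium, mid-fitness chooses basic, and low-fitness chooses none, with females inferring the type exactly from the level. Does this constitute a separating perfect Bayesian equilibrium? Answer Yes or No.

Separating mating payoffs: premium → 24, basic → 12, none → 2.
high-fitness (assigned premium): none: 2 − 0 = 2; basic: 12 − 3 = 9; premium: 24 − 6 = 18. high-fitness stays.
mid-fitness (assigned basic): none: 2 − 0 = 2; basic: 12 − 7 = 5; premium: 24 − 14 = 10. mid-fitness prefers premium.
low-fitness (assigned none): none: 2 − 0 = 2; basic: 12 − 7 = 5; premium: 24 − 14 = 10. low-fitness prefers premium.
At least one type deviates; the separating profile fails.

No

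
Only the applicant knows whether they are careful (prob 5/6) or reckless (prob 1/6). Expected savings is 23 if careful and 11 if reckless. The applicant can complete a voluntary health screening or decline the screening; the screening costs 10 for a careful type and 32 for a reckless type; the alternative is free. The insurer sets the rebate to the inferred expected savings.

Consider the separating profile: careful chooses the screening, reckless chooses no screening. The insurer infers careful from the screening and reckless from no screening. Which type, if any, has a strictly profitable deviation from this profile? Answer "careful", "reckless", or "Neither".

The screening pays 23; no screening pays 11.
careful: assigned the screening, nets 23 − 10 = 13; deviating to no screening nets 11.
reckless: assigned no screening, nets 11; deviating to the screening nets 23 − 32 = -9.
Both types strictly prefer their assigned action; no profitable deviation.

Neither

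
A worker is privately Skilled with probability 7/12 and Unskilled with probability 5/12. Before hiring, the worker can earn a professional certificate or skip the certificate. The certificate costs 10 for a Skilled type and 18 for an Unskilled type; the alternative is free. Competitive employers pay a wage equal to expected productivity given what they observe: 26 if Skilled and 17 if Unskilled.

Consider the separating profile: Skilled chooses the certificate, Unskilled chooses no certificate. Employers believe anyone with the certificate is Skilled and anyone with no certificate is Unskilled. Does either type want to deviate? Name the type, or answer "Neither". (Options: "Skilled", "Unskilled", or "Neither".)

The certificate pays 26; no certificate pays 17.
Skilled: assigned the certificate, nets 26 − 10 = 16; deviating to no certificate nets 17.
Unskilled: assigned no certificate, nets 17; deviating to the certificate nets 26 − 18 = 8.
The Skilled type gains 1 by deviating.

Skilled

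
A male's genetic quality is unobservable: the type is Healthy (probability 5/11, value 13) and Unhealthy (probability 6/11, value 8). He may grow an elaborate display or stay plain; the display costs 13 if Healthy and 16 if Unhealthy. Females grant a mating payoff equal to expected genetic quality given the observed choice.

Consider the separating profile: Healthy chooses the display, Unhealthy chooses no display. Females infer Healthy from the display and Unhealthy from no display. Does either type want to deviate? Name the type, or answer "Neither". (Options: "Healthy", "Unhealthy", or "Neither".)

The display pays 13; no display pays 8.
Healthy: assigned the display, nets 13 − 13 = 0; deviating to no display nets 8.
Unhealthy: assigned no display, nets 8; deviating to the display nets 13 − 16 = -3.
The Healthy type gains 8 by deviating.

Healthy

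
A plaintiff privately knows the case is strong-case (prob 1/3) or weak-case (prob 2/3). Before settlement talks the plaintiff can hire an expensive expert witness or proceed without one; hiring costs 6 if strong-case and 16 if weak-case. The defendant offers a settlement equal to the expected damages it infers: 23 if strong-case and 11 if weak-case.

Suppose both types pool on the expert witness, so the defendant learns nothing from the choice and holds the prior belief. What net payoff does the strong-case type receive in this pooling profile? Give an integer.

Pooled settlement = 1/3·23 + 2/3·11 = 15.
strong-case pays cost 6 for the expert witness, so net payoff = 15 − 6 = 9.

9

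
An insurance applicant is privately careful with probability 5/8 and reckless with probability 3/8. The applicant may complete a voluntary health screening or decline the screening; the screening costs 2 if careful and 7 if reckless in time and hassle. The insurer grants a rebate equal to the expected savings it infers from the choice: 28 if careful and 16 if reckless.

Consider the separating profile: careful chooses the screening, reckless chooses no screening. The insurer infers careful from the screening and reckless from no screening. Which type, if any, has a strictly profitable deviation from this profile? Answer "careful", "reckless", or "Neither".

reckless

The screening pays 28; no screening pays 16.
careful: assigned the screening, nets 28 − 2 = 26; deviating to no screening nets 16.
reckless: assigned no screening, nets 16; deviating to the screening nets 28 − 7 = 21.
The reckless type gains 5 by deviating.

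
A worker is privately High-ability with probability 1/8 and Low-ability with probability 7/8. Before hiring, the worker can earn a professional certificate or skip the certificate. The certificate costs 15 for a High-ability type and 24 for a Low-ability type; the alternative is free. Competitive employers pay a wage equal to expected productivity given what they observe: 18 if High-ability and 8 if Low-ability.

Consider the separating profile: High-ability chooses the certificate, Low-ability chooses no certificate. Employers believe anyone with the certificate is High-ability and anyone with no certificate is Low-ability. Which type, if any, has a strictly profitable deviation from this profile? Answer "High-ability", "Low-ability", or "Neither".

The certificate pays 18; no certificate pays 8.
High-ability: assigned the certificate, nets 18 − 15 = 3; deviating to no certificate nets 8.
Low-ability: assigned no certificate, nets 8; deviating to the certificate nets 18 − 24 = -6.
The High-ability type gains 5 by deviating.

High-ability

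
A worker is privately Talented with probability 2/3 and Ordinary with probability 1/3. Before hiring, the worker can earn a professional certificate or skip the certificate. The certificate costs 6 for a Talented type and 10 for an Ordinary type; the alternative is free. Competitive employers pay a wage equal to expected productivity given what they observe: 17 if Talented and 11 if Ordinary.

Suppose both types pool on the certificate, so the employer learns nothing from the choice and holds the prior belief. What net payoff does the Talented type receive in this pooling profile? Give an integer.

Pooled wage = 2/3·17 + 1/3·11 = 15.
Talented pays cost 6 for the certificate, so net payoff = 15 − 6 = 9.

9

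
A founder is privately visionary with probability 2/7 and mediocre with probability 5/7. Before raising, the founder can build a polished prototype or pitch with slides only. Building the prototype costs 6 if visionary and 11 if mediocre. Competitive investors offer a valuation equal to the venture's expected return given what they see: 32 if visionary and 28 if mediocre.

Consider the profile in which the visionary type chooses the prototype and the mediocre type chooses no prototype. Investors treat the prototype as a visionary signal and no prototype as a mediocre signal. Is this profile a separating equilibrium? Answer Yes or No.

No

Under these beliefs, the prototype earns valuation 32 and no prototype earns valuation 28.
visionary: the prototype nets 32 − 6 = 26; no prototype nets 28. visionary would deviate to no prototype.
mediocre: the prototype nets 32 − 11 = 21; no prototype nets 28. mediocre prefers no prototype.
visionary has a profitable deviation, so the profile is not an equilibrium.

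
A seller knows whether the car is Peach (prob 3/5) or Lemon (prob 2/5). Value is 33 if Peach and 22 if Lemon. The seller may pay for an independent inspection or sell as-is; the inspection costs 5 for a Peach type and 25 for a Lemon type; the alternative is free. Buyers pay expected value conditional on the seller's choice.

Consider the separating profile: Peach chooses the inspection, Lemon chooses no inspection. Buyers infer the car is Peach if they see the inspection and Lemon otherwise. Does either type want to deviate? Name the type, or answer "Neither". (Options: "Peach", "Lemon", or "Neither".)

Neither

The inspection pays 33; no inspection pays 22.
Peach: assigned the inspection, nets 33 − 5 = 28; deviating to no inspection nets 22.
Lemon: assigned no inspection, nets 22; deviating to the inspection nets 33 − 25 = 8.
Both types strictly prefer their assigned action; no profitable deviation.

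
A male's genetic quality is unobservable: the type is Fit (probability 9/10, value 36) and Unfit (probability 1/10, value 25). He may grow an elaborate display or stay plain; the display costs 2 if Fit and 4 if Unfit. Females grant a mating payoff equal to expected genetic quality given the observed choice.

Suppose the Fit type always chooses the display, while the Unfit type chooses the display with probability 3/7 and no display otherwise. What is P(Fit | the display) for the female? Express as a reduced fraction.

21/22

P(the display) = (9/10)·1 + (1/10)·(3/7) = 33/35.
By Bayes' rule, P(Fit | the display) = (9/10) / (33/35) = 21/22.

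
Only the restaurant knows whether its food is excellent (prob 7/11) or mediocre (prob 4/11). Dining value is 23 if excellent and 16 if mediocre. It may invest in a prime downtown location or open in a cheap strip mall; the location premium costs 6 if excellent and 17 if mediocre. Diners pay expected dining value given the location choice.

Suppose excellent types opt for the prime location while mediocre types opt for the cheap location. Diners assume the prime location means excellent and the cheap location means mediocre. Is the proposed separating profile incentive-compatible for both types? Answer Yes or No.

Under these beliefs, the prime location earns price premium 23 and the cheap location earns price premium 16.
excellent: the prime location nets 23 − 6 = 17; the cheap location nets 16. excellent prefers the prime location.
mediocre: the prime location nets 23 − 17 = 6; the cheap location nets 16. mediocre prefers the cheap location.
Neither type deviates, so the separating profile is an equilibrium.

Yes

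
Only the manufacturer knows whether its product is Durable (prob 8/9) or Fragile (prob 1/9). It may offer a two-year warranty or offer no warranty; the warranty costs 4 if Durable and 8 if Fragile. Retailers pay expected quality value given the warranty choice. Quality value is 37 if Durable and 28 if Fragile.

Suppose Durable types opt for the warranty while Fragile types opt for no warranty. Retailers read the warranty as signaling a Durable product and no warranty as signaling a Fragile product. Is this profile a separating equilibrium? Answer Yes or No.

No

Under these beliefs, the warranty earns price 37 and no warranty earns price 28.
Durable: the warranty nets 37 − 4 = 33; no warranty nets 28. Durable prefers the warranty.
Fragile: the warranty nets 37 − 8 = 29; no warranty nets 28. Fragile would deviate to the warranty.
Fragile has a profitable deviation, so the profile is not an equilibrium.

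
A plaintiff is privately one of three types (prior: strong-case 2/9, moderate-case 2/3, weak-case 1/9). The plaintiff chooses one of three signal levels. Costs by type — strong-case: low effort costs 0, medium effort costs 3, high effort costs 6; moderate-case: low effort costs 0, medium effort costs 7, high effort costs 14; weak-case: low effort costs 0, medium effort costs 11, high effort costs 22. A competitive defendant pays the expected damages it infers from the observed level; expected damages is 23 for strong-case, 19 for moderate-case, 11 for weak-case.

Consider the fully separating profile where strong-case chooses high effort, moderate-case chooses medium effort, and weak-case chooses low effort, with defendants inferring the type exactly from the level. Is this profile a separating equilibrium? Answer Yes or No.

Separating settlements: high effort → 23, medium effort → 19, low effort → 11.
strong-case (assigned high effort): low effort: 11 − 0 = 11; medium effort: 19 − 3 = 16; high effort: 23 − 6 = 17. strong-case stays.
moderate-case (assigned medium effort): low effort: 11 − 0 = 11; medium effort: 19 − 7 = 12; high effort: 23 − 14 = 9. moderate-case stays.
weak-case (assigned low effort): low effort: 11 − 0 = 11; medium effort: 19 − 11 = 8; high effort: 23 − 22 = 1. weak-case stays.
Every type prefers its assigned level; separation holds.

Yes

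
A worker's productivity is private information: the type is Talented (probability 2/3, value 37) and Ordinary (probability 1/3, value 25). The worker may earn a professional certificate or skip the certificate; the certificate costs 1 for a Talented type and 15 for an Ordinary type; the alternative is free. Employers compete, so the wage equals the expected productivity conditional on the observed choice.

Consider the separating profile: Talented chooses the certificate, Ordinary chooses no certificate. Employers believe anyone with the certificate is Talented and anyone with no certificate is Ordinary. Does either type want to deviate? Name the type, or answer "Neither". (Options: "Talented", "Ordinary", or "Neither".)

Neither

The certificate pays 37; no certificate pays 25.
Talented: assigned the certificate, nets 37 − 1 = 36; deviating to no certificate nets 25.
Ordinary: assigned no certificate, nets 25; deviating to the certificate nets 37 − 15 = 22.
Both types strictly prefer their assigned action; no profitable deviation.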